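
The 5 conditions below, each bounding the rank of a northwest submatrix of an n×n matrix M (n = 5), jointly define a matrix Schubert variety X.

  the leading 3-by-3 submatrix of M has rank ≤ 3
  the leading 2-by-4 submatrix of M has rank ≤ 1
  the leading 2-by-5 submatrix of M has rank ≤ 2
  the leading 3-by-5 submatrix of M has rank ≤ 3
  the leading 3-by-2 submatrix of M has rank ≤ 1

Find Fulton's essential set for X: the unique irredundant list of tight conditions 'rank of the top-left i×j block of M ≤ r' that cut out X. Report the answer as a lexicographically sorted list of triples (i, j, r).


Reconstructing r_w from the 5 given conditions:

  row 1: 1 1 1 1 1
  row 2: 1 1 1 1 2
  row 3: 1 1 2 2 3
  row 4: 1 2 3 3 4
  row 5: 1 2 3 4 5

so w = (1, 5, 3, 2, 4).

Rothe diagram D(w) (4 cells), 2 SE-corners (essential conditions):

[(2, 4, 1), (3, 2, 1)]


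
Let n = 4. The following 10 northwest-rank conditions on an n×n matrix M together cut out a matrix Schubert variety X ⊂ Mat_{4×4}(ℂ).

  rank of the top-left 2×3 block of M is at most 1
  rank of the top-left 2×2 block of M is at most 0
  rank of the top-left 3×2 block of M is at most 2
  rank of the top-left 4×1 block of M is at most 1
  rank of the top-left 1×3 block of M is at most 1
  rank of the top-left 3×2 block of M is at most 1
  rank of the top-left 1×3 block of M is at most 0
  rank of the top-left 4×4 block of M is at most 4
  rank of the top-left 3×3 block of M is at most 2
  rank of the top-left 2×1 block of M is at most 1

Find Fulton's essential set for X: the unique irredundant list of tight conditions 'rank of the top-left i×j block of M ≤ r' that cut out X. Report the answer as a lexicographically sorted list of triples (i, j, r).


The tightest implied rank at each (i,j), from the 10 conditions:

  R[1]: 0  0  0  1
  R[2]: 0  0  1  2
  R[3]: 1  1  2  3
  R[4]: 1  2  3  4

giving w = (4, 3, 1, 2) via Δ²R.

Fulton essential set (2 of the 5 Rothe cells):

[(1, 3, 0), (2, 2, 0)]


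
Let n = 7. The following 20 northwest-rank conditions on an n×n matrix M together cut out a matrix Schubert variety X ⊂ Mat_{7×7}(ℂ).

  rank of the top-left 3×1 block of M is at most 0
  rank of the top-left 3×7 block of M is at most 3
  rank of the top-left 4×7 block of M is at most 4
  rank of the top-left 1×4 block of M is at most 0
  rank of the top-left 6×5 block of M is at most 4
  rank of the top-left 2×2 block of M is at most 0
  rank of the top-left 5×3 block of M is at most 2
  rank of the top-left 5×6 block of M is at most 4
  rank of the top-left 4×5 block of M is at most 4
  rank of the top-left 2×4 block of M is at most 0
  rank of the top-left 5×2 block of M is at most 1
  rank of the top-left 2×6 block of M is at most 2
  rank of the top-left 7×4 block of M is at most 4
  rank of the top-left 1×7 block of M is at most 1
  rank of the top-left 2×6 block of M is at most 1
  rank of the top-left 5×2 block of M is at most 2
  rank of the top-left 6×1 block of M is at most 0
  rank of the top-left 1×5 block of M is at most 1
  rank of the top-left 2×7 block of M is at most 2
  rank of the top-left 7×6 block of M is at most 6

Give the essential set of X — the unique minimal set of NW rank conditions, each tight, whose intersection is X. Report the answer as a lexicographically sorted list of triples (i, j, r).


The tightest implied rank at each (i,j), from the 20 conditions:

  0 0 0 0 1 1 1
  0 0 0 0 1 1 2
  0 1 1 1 2 2 3
  0 1 2 2 3 3 4
  0 1 2 3 4 4 5
  0 1 2 3 4 5 6
  1 2 3 4 5 6 7

second differences of R give the permutation w = (5, 7, 2, 3, 4, 6, 1).

Rothe diagram D(w) (13 cells), 3 SE-corners (essential conditions):

[(2, 4, 0), (2, 6, 1), (6, 1, 0)]


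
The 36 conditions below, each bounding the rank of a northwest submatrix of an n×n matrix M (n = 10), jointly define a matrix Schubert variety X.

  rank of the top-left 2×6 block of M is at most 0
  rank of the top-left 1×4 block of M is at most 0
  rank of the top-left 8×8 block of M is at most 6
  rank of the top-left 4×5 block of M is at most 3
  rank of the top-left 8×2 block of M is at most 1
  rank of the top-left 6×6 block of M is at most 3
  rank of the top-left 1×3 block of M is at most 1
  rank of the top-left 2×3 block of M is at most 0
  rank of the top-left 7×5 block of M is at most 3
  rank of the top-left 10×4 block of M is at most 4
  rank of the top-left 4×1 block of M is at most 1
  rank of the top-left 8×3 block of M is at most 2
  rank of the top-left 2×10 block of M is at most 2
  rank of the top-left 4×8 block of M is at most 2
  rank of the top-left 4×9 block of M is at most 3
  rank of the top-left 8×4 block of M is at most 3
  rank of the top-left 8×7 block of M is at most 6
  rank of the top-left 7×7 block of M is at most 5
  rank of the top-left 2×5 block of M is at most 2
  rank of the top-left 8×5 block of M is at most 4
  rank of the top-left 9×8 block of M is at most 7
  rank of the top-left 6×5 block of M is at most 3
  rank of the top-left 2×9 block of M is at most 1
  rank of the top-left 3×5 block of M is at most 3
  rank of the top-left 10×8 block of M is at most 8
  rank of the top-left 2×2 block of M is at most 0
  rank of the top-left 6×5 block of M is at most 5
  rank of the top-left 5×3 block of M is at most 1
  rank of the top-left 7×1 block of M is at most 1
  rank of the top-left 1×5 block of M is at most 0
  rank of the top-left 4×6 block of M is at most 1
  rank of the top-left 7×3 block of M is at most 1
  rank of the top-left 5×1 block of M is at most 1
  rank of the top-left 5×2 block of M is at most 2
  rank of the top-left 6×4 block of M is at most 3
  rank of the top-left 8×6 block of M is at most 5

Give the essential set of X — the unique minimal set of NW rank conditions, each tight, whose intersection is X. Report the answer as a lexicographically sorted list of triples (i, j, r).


Recovering R(i,j) via the rank-extension bound from the 36 conditions:

  row 1: 0 0 0 0 0 0 1 1 1 1
  row 2: 0 0 0 0 0 0 1 1 1 2
  row 3: 1 1 1 1 1 1 2 2 2 3
  row 4: 1 1 1 1 1 1 2 2 3 4
  row 5: 1 1 1 2 2 2 3 3 4 5
  row 6: 1 1 1 2 3 3 4 4 5 6
  row 7: 1 1 1 2 3 4 5 5 6 7
  row 8: 1 1 2 3 4 5 6 6 7 8
  row 9: 1 2 3 4 5 6 7 7 8 9
  row 10: 1 2 3 4 5 6 7 8 9 10

giving w = (7, 10, 1, 9, 4, 5, 6, 3, 2, 8) via Δ²R.

6 SE-corners of the 27-cell Rothe diagram give Ess(w):

[(2, 6, 0), (2, 9, 1), (4, 6, 1), (4, 8, 2), (7, 3, 1), (8, 2, 1)]


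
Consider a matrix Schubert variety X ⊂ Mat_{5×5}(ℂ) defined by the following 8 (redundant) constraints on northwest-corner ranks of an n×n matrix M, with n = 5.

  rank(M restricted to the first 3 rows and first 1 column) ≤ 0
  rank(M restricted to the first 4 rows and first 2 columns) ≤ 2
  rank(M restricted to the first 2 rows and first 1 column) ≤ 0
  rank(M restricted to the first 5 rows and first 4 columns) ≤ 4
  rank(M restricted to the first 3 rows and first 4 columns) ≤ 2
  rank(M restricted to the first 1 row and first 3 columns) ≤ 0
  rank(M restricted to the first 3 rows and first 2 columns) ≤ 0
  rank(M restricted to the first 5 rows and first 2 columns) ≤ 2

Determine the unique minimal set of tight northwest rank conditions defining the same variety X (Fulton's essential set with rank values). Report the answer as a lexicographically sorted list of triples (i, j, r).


The tightest implied rank at each (i,j), from the 8 conditions:

  0 0 0 1 1
  0 0 1 2 2
  0 0 1 2 3
  1 1 2 3 4
  1 2 3 4 5

hence w(1..5) = (4, 3, 5, 1, 2).

ℓ(w)=7; the 2 essential cells (i,j,r):

[(1, 3, 0), (3, 2, 0)]


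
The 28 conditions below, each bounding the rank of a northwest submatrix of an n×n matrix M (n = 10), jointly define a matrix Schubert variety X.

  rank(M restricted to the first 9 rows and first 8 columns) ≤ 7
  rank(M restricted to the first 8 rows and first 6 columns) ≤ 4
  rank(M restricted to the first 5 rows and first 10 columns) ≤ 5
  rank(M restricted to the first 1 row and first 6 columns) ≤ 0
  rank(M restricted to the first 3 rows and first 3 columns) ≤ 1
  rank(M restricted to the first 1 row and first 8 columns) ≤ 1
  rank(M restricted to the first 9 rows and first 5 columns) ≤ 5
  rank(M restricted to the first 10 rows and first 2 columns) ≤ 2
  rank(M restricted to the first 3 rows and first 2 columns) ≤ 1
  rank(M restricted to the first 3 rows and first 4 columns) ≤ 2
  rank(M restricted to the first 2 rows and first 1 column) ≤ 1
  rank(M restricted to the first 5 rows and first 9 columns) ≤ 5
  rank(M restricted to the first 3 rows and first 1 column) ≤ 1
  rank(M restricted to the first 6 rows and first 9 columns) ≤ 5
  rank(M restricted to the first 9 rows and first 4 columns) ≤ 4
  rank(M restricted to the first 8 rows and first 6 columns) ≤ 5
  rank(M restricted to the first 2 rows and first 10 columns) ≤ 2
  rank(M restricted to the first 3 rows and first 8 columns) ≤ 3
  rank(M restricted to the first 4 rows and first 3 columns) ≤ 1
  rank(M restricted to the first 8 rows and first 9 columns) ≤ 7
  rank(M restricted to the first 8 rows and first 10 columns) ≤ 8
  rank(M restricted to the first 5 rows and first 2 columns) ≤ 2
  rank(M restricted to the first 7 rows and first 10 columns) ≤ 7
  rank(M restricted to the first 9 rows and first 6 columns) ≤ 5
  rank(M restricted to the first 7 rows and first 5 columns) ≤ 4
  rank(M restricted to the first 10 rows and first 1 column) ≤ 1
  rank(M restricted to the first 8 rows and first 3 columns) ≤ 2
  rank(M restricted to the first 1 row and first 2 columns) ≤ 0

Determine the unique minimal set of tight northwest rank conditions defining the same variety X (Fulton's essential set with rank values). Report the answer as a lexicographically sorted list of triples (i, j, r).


Recovering R(i,j) via the rank-extension bound from the 28 conditions:

  R[1]: 0  0  0  0  0  0  1  1  1  1
  R[2]: 1  1  1  1  1  1  2  2  2  2
  R[3]: 1  1  1  2  2  2  3  3  3  3
  R[4]: 1  1  1  2  3  3  4  4  4  4
  R[5]: 1  2  2  3  4  4  5  5  5  5
  R[6]: 1  2  2  3  4  4  5  5  5  6
  R[7]: 1  2  2  3  4  4  5  6  6  7
  R[8]: 1  2  2  3  4  4  5  6  7  8
  R[9]: 1  2  3  4  5  5  6  7  8  9
  R[10]: 1  2  3  4  5  6  7  8  9  10

hence w(1..10) = (7, 1, 4, 5, 2, 10, 8, 9, 3, 6).

5 SE-corners of the 18-cell Rothe diagram give Ess(w):

[(1, 6, 0), (4, 3, 1), (6, 9, 5), (8, 3, 2), (8, 6, 4)]


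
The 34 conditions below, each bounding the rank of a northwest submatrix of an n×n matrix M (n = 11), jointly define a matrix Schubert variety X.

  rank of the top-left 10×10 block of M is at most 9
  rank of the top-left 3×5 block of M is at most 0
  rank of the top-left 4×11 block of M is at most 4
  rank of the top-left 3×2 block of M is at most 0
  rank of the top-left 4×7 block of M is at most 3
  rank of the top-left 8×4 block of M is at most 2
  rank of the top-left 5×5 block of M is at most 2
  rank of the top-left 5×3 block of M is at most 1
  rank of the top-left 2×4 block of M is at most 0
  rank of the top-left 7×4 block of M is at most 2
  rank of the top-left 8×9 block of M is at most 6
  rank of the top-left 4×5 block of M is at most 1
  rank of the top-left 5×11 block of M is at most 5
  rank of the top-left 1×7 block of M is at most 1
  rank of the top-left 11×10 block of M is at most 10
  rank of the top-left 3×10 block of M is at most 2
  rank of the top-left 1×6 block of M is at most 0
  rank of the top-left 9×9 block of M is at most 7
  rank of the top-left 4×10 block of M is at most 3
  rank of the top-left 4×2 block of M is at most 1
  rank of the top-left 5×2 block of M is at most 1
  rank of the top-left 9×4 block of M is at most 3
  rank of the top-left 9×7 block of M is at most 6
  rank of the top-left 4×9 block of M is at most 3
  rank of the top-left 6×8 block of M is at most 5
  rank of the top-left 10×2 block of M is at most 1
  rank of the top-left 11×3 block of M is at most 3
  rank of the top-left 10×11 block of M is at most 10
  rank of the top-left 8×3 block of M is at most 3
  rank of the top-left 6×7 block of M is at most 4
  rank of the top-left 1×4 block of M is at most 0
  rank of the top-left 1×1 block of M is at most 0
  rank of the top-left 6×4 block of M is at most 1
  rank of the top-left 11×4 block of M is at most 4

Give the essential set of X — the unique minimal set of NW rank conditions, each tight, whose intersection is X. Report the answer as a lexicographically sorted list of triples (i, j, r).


Computing R[i][j] = min implied NW-rank bound (n=11, 34 conditions):

  row 1: 0  0  0  0  0  0  1  1  1  1  1
  row 2: 0  0  0  0  0  1  2  2  2  2  2
  row 3: 0  0  0  0  0  1  2  2  2  2  3
  row 4: 1  1  1  1  1  2  3  3  3  3  4
  row 5: 1  1  1  1  2  3  4  4  4  4  5
  row 6: 1  1  1  1  2  3  4  5  5  5  6
  row 7: 1  1  2  2  3  4  5  6  6  6  7
  row 8: 1  1  2  2  3  4  5  6  6  7  8
  row 9: 1  1  2  3  4  5  6  7  7  8  9
  row 10: 1  1  2  3  4  5  6  7  8  9  10
  row 11: 1  2  3  4  5  6  7  8  9  10  11

the unique w with this rank table is (7, 6, 11, 1, 5, 8, 3, 10, 4, 9, 2).

D(w) has 31 cells with 7 SE-corners; essential set:

[(1, 6, 0), (3, 5, 0), (3, 10, 2), (6, 4, 1), (8, 4, 2), (8, 9, 6), (10, 2, 1)]


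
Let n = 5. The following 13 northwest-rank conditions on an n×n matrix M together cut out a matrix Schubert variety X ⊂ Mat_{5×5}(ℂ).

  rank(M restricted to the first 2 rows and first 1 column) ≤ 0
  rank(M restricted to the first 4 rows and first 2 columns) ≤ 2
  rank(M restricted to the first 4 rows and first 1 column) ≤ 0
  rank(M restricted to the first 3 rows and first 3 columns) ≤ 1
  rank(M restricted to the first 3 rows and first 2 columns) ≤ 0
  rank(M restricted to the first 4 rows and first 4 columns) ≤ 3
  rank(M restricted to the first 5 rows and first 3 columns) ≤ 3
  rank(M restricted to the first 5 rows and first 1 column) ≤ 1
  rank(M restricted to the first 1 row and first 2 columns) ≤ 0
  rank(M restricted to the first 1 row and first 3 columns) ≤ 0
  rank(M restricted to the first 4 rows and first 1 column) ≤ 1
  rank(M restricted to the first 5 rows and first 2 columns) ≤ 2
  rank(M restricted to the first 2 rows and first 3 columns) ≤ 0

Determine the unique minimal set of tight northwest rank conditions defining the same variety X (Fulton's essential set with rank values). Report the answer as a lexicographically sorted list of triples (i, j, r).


The tightest implied rank at each (i,j), from the 13 conditions:

  row 1: 0 | 0 | 0 | 1 | 1
  row 2: 0 | 0 | 0 | 1 | 2
  row 3: 0 | 0 | 1 | 2 | 3
  row 4: 0 | 1 | 2 | 3 | 4
  row 5: 1 | 2 | 3 | 4 | 5

second differences of R give the permutation w = (4, 5, 3, 2, 1).

Fulton essential set (3 of the 9 Rothe cells):

[(2, 3, 0), (3, 2, 0), (4, 1, 0)]


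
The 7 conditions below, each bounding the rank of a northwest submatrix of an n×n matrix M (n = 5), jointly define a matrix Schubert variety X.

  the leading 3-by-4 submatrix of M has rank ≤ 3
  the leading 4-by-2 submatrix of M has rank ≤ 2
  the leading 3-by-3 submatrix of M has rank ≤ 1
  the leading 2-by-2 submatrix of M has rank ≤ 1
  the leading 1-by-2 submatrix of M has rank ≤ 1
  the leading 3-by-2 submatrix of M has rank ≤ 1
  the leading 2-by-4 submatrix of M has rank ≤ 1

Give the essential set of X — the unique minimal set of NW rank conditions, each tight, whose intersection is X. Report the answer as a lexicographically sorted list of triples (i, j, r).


Recovering R(i,j) via the rank-extension bound from the 7 conditions:

  i=1: 1 | 1 | 1 | 1 | 1
  i=2: 1 | 1 | 1 | 1 | 2
  i=3: 1 | 1 | 1 | 2 | 3
  i=4: 1 | 2 | 2 | 3 | 4
  i=5: 1 | 2 | 3 | 4 | 5

reading off 1-entries of Δ²R: w = (1, 5, 4, 2, 3).

2 SE-corners of the 5-cell Rothe diagram give Ess(w):

[(2, 4, 1), (3, 3, 1)]


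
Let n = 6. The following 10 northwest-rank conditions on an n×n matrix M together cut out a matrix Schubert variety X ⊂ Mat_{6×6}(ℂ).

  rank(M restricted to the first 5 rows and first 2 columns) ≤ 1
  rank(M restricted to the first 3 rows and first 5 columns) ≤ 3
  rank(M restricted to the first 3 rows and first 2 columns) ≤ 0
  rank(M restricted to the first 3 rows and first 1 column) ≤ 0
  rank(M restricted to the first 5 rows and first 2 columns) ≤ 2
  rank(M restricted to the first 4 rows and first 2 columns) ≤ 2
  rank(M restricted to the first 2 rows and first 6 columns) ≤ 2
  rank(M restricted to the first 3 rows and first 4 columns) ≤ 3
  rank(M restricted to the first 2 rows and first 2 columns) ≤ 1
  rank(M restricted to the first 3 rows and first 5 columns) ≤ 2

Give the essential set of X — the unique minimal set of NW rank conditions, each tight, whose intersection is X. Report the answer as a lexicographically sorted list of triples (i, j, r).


Reconstructing r_w from the 10 given conditions:

  0  0  1  1  1  1
  0  0  1  2  2  2
  0  0  1  2  2  3
  1  1  2  3  3  4
  1  1  2  3  4  5
  1  2  3  4  5  6

the unique w with this rank table is (3, 4, 6, 1, 5, 2).

D(w) has 8 cells with 3 SE-corners; essential set:

[(3, 2, 0), (3, 5, 2), (5, 2, 1)]


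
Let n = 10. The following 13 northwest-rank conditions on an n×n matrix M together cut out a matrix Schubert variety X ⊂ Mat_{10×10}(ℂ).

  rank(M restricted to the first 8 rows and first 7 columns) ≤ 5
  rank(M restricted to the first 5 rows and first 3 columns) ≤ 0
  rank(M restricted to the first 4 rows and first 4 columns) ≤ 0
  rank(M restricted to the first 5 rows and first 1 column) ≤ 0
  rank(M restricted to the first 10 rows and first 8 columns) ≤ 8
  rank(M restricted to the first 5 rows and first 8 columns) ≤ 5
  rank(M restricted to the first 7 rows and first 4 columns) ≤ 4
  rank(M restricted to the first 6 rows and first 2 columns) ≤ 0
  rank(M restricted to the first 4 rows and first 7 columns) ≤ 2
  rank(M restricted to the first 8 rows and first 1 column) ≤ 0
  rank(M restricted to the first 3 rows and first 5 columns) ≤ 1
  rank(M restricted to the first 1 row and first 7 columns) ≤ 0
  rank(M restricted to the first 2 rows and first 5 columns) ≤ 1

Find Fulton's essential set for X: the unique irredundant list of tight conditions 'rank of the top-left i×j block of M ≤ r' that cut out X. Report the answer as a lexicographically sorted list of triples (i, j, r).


Computing R[i][j] = min implied NW-rank bound (n=10, 13 conditions):

  0 0 0 0 0 0 0 1 1 1
  0 0 0 0 1 1 1 2 2 2
  0 0 0 0 1 2 2 3 3 3
  0 0 0 0 1 2 2 3 4 4
  0 0 0 1 2 3 3 4 5 5
  0 0 1 2 3 4 4 5 6 6
  0 1 2 3 4 5 5 6 7 7
  0 1 2 3 4 5 5 6 7 8
  1 2 3 4 5 6 6 7 8 9
  1 2 3 4 5 6 7 8 9 10

reading off 1-entries of Δ²R: w = (8, 5, 6, 9, 4, 3, 2, 10, 1, 7).

ℓ(w)=28; the 7 essential cells (i,j,r):

[(1, 7, 0), (4, 4, 0), (4, 7, 2), (5, 3, 0), (6, 2, 0), (8, 1, 0), (8, 7, 5)]


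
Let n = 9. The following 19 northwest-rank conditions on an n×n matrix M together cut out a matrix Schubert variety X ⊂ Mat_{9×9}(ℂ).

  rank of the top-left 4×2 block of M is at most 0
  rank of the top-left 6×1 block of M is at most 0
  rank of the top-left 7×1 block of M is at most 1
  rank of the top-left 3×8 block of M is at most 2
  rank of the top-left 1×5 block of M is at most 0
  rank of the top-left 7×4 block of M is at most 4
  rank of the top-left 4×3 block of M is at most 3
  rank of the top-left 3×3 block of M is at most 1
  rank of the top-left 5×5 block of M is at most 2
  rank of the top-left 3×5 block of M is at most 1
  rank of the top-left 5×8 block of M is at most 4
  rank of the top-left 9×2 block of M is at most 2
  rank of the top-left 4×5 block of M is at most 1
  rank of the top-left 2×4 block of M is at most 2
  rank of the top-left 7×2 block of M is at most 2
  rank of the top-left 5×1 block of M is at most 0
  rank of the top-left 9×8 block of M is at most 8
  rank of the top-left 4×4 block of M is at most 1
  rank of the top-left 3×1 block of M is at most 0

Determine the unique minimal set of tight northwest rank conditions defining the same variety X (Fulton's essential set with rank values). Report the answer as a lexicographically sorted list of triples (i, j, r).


Rank table r_w(9×9) implied by the 19 constraints:

  row 1: 0  0  0  0  0  1  1  1  1
  row 2: 0  0  1  1  1  2  2  2  2
  row 3: 0  0  1  1  1  2  2  2  3
  row 4: 0  0  1  1  1  2  3  3  4
  row 5: 0  1  2  2  2  3  4  4  5
  row 6: 0  1  2  3  3  4  5  5  6
  row 7: 1  2  3  4  4  5  6  6  7
  row 8: 1  2  3  4  5  6  7  7  8
  row 9: 1  2  3  4  5  6  7  8  9

hence w(1..9) = (6, 3, 9, 7, 2, 4, 1, 5, 8).

D(w) has 19 cells with 5 SE-corners; essential set:

[(1, 5, 0), (3, 8, 2), (4, 2, 0), (4, 5, 1), (6, 1, 0)]


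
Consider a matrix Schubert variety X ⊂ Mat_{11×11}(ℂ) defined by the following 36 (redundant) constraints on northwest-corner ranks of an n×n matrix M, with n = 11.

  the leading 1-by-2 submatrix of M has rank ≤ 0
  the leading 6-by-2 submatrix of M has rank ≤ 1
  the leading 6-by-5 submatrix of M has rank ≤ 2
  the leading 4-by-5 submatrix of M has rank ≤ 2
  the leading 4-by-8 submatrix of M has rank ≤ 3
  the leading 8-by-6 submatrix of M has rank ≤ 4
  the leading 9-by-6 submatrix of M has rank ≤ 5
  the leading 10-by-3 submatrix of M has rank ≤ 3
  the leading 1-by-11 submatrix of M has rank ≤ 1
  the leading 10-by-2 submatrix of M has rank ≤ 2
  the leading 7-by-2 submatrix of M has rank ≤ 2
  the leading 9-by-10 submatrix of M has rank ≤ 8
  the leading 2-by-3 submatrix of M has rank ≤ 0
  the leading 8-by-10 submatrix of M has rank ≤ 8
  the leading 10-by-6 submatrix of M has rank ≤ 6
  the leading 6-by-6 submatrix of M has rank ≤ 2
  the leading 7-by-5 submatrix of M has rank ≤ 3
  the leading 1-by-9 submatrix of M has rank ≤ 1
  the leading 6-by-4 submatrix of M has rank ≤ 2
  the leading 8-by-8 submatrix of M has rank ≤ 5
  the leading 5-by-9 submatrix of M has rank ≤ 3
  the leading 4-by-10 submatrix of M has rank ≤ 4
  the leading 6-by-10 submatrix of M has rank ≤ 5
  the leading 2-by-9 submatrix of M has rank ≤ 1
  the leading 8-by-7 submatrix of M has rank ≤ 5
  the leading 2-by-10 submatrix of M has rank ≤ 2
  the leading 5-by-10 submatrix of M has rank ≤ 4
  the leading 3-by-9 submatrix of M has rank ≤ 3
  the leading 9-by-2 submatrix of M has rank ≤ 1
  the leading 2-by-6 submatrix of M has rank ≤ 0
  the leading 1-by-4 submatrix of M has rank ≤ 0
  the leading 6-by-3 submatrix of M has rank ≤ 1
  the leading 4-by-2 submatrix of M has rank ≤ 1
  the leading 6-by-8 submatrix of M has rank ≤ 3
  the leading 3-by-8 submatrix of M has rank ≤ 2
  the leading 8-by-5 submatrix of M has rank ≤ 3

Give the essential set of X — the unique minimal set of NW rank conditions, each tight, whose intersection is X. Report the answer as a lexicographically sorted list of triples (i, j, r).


Rank table r_w(11×11) implied by the 36 constraints:

  row 1: 0 | 0 | 0 | 0 | 0 | 0 | 1 | 1 | 1 | 1 | 1
  row 2: 0 | 0 | 0 | 0 | 0 | 0 | 1 | 1 | 1 | 2 | 2
  row 3: 1 | 1 | 1 | 1 | 1 | 1 | 2 | 2 | 2 | 3 | 3
  row 4: 1 | 1 | 1 | 2 | 2 | 2 | 3 | 3 | 3 | 4 | 4
  row 5: 1 | 1 | 1 | 2 | 2 | 2 | 3 | 3 | 3 | 4 | 5
  row 6: 1 | 1 | 1 | 2 | 2 | 2 | 3 | 3 | 4 | 5 | 6
  row 7: 1 | 1 | 2 | 3 | 3 | 3 | 4 | 4 | 5 | 6 | 7
  row 8: 1 | 1 | 2 | 3 | 3 | 4 | 5 | 5 | 6 | 7 | 8
  row 9: 1 | 1 | 2 | 3 | 4 | 5 | 6 | 6 | 7 | 8 | 9
  row 10: 1 | 2 | 3 | 4 | 5 | 6 | 7 | 7 | 8 | 9 | 10
  row 11: 1 | 2 | 3 | 4 | 5 | 6 | 7 | 8 | 9 | 10 | 11

reading off 1-entries of Δ²R: w = (7, 10, 1, 4, 11, 9, 3, 6, 5, 2, 8).

ℓ(w)=31; the 8 essential cells (i,j,r):

[(2, 6, 0), (2, 9, 1), (5, 9, 3), (6, 3, 1), (6, 6, 2), (6, 8, 3), (8, 5, 3), (9, 2, 1)]


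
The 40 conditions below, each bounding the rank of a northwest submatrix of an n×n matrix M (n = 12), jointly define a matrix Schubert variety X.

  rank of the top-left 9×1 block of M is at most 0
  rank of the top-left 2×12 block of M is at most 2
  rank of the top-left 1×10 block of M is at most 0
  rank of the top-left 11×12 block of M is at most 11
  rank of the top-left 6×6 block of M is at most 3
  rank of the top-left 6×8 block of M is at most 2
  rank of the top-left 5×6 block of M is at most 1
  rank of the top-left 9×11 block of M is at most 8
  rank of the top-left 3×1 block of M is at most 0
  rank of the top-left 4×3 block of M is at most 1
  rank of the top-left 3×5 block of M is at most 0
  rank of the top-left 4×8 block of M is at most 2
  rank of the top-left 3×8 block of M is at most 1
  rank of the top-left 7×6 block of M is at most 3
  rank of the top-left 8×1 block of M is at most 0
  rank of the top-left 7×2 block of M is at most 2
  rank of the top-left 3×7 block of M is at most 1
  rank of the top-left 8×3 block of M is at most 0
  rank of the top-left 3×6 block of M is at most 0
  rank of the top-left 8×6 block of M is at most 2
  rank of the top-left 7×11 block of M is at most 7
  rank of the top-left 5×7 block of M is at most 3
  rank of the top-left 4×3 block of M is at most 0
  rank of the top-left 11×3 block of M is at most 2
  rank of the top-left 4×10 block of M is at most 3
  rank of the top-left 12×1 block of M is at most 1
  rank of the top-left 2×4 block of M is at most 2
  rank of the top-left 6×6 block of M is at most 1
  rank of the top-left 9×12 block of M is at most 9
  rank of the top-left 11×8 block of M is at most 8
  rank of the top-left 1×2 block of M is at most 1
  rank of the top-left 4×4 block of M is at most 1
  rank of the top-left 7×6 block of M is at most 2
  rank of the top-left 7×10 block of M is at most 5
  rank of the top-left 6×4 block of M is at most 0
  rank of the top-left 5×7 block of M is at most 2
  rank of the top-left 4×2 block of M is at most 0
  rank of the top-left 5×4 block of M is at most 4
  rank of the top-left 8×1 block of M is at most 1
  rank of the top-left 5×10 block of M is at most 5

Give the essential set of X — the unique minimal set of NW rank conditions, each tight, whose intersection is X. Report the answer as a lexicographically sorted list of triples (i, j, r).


Propagating the 40 rank bounds to every northwest block:

  row 1: 0 0 0 0 0 0 0 0 0 0 1 1
  row 2: 0 0 0 0 0 0 1 1 1 1 2 2
  row 3: 0 0 0 0 0 0 1 1 2 2 3 3
  row 4: 0 0 0 0 1 1 2 2 3 3 4 4
  row 5: 0 0 0 0 1 1 2 2 3 4 5 5
  row 6: 0 0 0 0 1 1 2 2 3 4 5 6
  row 7: 0 0 0 1 2 2 3 3 4 5 6 7
  row 8: 0 0 0 1 2 2 3 4 5 6 7 8
  row 9: 0 1 1 2 3 3 4 5 6 7 8 9
  row 10: 1 2 2 3 4 4 5 6 7 8 9 10
  row 11: 1 2 2 3 4 5 6 7 8 9 10 11
  row 12: 1 2 3 4 5 6 7 8 9 10 11 12

reading off 1-entries of Δ²R: w = (11, 7, 9, 5, 10, 12, 4, 8, 2, 1, 6, 3).

D(w) has 48 cells with 10 SE-corners; essential set:

[(1, 10, 0), (3, 6, 0), (3, 8, 1), (6, 4, 0), (6, 6, 1), (6, 8, 2), (8, 3, 0), (8, 6, 2), (9, 1, 0), (11, 3, 2)]


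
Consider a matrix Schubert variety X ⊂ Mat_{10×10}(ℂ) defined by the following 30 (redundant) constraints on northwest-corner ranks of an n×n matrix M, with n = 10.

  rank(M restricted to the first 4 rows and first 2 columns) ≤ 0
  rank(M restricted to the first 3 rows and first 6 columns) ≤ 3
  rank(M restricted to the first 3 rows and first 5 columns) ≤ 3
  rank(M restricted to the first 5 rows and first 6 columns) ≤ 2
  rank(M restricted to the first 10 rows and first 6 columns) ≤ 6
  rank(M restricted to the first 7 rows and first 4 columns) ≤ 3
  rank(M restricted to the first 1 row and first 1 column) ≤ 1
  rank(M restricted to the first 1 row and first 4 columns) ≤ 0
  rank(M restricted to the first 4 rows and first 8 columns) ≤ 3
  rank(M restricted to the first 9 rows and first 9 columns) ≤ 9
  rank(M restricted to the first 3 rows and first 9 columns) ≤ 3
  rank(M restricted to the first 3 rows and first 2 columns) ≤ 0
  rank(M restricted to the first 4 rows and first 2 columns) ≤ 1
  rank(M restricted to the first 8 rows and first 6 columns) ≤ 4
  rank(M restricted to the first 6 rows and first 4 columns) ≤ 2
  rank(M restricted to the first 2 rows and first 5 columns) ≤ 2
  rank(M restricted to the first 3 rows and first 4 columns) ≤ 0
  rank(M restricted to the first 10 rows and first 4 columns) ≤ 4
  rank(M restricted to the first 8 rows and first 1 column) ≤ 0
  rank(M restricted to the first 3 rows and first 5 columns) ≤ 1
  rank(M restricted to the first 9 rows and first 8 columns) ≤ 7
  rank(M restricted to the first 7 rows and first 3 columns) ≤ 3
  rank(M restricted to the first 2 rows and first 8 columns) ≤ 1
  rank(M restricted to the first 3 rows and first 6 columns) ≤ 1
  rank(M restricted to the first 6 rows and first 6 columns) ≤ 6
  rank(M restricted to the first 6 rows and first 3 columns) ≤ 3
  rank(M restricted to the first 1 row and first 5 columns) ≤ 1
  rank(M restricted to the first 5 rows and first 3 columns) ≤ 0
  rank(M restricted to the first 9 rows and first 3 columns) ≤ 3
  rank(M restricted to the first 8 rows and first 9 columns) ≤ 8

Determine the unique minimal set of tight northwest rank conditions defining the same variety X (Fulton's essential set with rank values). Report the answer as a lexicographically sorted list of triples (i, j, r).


Computing R[i][j] = min implied NW-rank bound (n=10, 30 conditions):

  row 1: 0, 0, 0, 0, 1, 1, 1, 1, 1, 1
  row 2: 0, 0, 0, 0, 1, 1, 1, 1, 2, 2
  row 3: 0, 0, 0, 0, 1, 1, 2, 2, 3, 3
  row 4: 0, 0, 0, 1, 2, 2, 3, 3, 4, 4
  row 5: 0, 0, 0, 1, 2, 2, 3, 4, 5, 5
  row 6: 0, 1, 1, 2, 3, 3, 4, 5, 6, 6
  row 7: 0, 1, 2, 3, 4, 4, 5, 6, 7, 7
  row 8: 0, 1, 2, 3, 4, 4, 5, 6, 7, 8
  row 9: 1, 2, 3, 4, 5, 5, 6, 7, 8, 9
  row 10: 1, 2, 3, 4, 5, 6, 7, 8, 9, 10

so w = (5, 9, 7, 4, 8, 2, 3, 10, 1, 6).

|D(w)|=27, |Ess(w)|=7:

[(2, 8, 1), (3, 4, 0), (3, 6, 1), (5, 3, 0), (5, 6, 2), (8, 1, 0), (8, 6, 4)]


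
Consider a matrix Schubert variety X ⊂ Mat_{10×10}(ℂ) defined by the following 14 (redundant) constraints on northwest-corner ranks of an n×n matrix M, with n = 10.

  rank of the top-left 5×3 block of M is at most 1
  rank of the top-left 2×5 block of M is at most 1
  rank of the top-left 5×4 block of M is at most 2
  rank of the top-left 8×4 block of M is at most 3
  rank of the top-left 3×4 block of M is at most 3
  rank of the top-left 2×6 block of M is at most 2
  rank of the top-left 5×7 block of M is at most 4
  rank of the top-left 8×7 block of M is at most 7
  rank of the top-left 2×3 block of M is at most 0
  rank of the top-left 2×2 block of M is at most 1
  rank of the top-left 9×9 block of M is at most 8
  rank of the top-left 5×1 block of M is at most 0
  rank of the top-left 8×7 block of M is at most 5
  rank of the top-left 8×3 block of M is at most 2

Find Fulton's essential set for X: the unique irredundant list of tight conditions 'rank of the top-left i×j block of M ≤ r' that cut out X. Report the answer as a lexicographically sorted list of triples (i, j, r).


The tightest implied rank at each (i,j), from the 14 conditions:

  0 0 0 1 1 1 1 1 1 1
  0 0 0 1 1 2 2 2 2 2
  0 1 1 2 2 3 3 3 3 3
  0 1 1 2 3 4 4 4 4 4
  0 1 1 2 3 4 4 5 5 5
  1 2 2 3 4 5 5 6 6 6
  1 2 2 3 4 5 5 6 7 7
  1 2 2 3 4 5 5 6 7 8
  1 2 3 4 5 6 6 7 8 9
  1 2 3 4 5 6 7 8 9 10

the unique w with this rank table is (4, 6, 2, 5, 8, 1, 9, 10, 3, 7).

Fulton essential set (7 of the 17 Rothe cells):

[(2, 3, 0), (2, 5, 1), (5, 1, 0), (5, 3, 1), (5, 7, 4), (8, 3, 2), (8, 7, 5)]


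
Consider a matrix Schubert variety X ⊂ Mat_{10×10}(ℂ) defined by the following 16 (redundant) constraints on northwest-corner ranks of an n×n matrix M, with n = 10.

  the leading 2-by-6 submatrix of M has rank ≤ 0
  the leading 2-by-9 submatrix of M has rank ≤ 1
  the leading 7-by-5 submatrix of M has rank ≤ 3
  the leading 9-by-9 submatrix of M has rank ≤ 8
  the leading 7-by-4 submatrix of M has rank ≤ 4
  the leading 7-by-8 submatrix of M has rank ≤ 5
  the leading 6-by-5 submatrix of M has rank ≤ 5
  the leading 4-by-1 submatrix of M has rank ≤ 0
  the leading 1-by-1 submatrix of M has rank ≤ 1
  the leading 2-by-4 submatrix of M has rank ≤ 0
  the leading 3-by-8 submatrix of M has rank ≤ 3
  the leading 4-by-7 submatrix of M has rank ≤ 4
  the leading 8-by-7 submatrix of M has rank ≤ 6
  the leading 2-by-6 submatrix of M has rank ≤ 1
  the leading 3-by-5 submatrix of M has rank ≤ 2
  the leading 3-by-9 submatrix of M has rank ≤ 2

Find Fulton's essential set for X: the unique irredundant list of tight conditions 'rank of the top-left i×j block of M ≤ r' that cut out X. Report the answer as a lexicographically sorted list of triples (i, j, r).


The tightest implied rank at each (i,j), from the 16 conditions:

  i=1: 0 0 0 0 0 0 1 1 1 1
  i=2: 0 0 0 0 0 0 1 1 1 2
  i=3: 0 1 1 1 1 1 2 2 2 3
  i=4: 0 1 2 2 2 2 3 3 3 4
  i=5: 1 2 3 3 3 3 4 4 4 5
  i=6: 1 2 3 3 3 4 5 5 5 6
  i=7: 1 2 3 3 3 4 5 5 6 7
  i=8: 1 2 3 4 4 5 6 6 7 8
  i=9: 1 2 3 4 5 6 7 7 8 9
  i=10: 1 2 3 4 5 6 7 8 9 10

giving w = (7, 10, 2, 3, 1, 6, 9, 4, 5, 8) via Δ²R.

5 SE-corners of the 21-cell Rothe diagram give Ess(w):

[(2, 6, 0), (2, 9, 1), (4, 1, 0), (7, 5, 3), (7, 8, 5)]


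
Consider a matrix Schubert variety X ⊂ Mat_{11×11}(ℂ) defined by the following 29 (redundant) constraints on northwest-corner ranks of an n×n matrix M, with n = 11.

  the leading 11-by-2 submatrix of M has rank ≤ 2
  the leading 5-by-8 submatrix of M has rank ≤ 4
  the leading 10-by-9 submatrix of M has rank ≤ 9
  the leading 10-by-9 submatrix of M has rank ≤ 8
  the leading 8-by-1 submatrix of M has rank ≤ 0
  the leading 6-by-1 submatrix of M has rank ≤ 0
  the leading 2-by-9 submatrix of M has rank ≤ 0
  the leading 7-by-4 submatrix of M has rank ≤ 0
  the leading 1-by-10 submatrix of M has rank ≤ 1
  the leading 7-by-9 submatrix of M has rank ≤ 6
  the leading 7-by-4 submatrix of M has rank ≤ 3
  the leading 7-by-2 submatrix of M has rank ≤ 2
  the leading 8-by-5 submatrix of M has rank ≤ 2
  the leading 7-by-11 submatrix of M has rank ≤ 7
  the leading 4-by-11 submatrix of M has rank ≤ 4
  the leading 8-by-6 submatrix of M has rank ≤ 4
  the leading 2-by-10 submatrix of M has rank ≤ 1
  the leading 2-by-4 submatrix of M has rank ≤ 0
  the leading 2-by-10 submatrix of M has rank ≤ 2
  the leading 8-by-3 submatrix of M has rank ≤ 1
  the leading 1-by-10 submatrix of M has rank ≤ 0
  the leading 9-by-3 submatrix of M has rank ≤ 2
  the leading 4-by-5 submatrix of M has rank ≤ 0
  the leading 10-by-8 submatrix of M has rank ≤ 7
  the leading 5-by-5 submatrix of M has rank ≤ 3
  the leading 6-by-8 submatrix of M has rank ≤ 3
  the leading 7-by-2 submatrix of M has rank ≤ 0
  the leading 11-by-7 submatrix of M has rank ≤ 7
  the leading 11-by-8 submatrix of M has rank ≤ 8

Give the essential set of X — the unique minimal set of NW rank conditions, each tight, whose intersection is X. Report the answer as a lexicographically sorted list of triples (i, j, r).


Reconstructing r_w from the 29 given conditions:

  0 0 0 0 0 0 0 0 0 0 1
  0 0 0 0 0 0 0 0 0 1 2
  0 0 0 0 0 1 1 1 1 2 3
  0 0 0 0 0 1 2 2 2 3 4
  0 0 0 0 1 2 3 3 3 4 5
  0 0 0 0 1 2 3 3 4 5 6
  0 0 0 0 1 2 3 4 5 6 7
  0 1 1 1 2 3 4 5 6 7 8
  1 2 2 2 3 4 5 6 7 8 9
  1 2 3 3 4 5 6 7 8 9 10
  1 2 3 4 5 6 7 8 9 10 11

hence w(1..11) = (11, 10, 6, 7, 5, 9, 8, 2, 1, 3, 4).

ℓ(w)=43; the 6 essential cells (i,j,r):

[(1, 10, 0), (2, 9, 0), (4, 5, 0), (6, 8, 3), (7, 4, 0), (8, 1, 0)]


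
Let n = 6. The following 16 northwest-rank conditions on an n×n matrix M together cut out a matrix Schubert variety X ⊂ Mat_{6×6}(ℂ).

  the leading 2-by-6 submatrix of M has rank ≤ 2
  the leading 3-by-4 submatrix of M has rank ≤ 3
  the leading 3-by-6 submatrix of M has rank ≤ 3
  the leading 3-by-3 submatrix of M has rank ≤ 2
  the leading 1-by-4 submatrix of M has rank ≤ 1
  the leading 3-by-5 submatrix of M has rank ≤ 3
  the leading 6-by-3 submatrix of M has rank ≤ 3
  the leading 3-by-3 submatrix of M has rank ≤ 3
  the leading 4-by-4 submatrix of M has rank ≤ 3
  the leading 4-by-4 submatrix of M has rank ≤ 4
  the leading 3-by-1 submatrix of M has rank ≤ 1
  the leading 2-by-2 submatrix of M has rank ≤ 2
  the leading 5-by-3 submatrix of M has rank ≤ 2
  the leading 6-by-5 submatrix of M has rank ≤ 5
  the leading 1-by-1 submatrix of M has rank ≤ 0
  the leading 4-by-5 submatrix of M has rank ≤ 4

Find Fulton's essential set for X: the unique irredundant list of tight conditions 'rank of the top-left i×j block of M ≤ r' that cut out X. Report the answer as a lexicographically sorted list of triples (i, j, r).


The tightest implied rank at each (i,j), from the 16 conditions:

  row 1: 0 1 1 1 1 1
  row 2: 1 2 2 2 2 2
  row 3: 1 2 2 3 3 3
  row 4: 1 2 2 3 4 4
  row 5: 1 2 2 3 4 5
  row 6: 1 2 3 4 5 6

giving w = (2, 1, 4, 5, 6, 3) via Δ²R.

ℓ(w)=4; the 2 essential cells (i,j,r):

[(1, 1, 0), (5, 3, 2)]


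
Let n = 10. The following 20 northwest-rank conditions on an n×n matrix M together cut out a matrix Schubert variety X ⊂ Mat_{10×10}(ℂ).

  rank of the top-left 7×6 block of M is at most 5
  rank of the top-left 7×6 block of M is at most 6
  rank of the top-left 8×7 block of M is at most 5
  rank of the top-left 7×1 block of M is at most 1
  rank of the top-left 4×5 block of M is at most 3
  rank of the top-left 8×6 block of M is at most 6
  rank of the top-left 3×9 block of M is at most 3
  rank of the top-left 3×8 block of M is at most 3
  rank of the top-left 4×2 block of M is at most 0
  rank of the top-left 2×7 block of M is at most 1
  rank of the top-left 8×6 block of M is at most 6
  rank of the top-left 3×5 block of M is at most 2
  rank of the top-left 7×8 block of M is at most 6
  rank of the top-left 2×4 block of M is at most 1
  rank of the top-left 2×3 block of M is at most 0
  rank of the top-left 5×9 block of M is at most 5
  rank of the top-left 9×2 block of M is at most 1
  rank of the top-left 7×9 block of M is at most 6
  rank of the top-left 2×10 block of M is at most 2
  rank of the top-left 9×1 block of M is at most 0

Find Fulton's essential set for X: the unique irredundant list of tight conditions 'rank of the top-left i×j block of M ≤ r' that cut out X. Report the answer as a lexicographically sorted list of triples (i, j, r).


Recovering R(i,j) via the rank-extension bound from the 20 conditions:

  R[1]: 0, 0, 0, 1, 1, 1, 1, 1, 1, 1
  R[2]: 0, 0, 0, 1, 1, 1, 1, 2, 2, 2
  R[3]: 0, 0, 1, 2, 2, 2, 2, 3, 3, 3
  R[4]: 0, 0, 1, 2, 3, 3, 3, 4, 4, 4
  R[5]: 0, 1, 2, 3, 4, 4, 4, 5, 5, 5
  R[6]: 0, 1, 2, 3, 4, 5, 5, 6, 6, 6
  R[7]: 0, 1, 2, 3, 4, 5, 5, 6, 6, 7
  R[8]: 0, 1, 2, 3, 4, 5, 5, 6, 7, 8
  R[9]: 0, 1, 2, 3, 4, 5, 6, 7, 8, 9
  R[10]: 1, 2, 3, 4, 5, 6, 7, 8, 9, 10

so w = (4, 8, 3, 5, 2, 6, 10, 9, 7, 1).

|D(w)|=21, |Ess(w)|=6:

[(2, 3, 0), (2, 7, 1), (4, 2, 0), (7, 9, 6), (8, 7, 5), (9, 1, 0)]


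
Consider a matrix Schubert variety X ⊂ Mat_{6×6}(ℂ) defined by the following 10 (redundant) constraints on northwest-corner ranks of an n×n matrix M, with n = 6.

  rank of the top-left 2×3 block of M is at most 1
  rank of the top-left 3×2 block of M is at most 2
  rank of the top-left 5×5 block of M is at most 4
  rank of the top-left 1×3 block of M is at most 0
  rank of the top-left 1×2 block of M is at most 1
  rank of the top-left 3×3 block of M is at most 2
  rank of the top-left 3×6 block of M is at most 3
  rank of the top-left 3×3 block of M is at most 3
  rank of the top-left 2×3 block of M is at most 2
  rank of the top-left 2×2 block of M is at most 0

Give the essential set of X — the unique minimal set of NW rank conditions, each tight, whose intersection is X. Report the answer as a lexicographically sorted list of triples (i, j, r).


Computing R[i][j] = min implied NW-rank bound (n=6, 10 conditions):

  0  0  0  1  1  1
  0  0  1  2  2  2
  1  1  2  3  3  3
  1  2  3  4  4  4
  1  2  3  4  4  5
  1  2  3  4  5  6

second differences of R give the permutation w = (4, 3, 1, 2, 6, 5).

D(w) has 6 cells with 3 SE-corners; essential set:

[(1, 3, 0), (2, 2, 0), (5, 5, 4)]


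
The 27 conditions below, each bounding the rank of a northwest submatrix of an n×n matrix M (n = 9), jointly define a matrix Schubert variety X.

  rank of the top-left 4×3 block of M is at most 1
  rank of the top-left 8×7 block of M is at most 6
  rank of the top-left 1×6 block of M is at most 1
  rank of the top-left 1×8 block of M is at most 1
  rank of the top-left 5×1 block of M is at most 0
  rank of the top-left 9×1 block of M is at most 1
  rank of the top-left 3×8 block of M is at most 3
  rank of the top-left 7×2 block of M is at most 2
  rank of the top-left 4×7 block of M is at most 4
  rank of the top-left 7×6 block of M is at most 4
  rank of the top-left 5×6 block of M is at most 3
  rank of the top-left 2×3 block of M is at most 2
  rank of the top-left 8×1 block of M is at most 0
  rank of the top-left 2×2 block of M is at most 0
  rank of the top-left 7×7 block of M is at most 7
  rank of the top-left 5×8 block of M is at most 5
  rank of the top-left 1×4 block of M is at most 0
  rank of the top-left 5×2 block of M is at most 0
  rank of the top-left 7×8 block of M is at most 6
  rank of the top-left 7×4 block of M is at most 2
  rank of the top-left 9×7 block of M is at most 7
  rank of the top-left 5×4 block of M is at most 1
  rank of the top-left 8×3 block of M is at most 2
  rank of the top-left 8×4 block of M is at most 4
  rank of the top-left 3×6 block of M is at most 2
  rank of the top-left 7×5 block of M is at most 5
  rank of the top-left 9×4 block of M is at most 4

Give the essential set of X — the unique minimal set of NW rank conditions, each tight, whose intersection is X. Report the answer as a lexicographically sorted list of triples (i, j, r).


Rank table r_w(9×9) implied by the 27 constraints:

  i=1: 0 | 0 | 0 | 0 | 1 | 1 | 1 | 1 | 1
  i=2: 0 | 0 | 1 | 1 | 2 | 2 | 2 | 2 | 2
  i=3: 0 | 0 | 1 | 1 | 2 | 2 | 3 | 3 | 3
  i=4: 0 | 0 | 1 | 1 | 2 | 3 | 4 | 4 | 4
  i=5: 0 | 0 | 1 | 1 | 2 | 3 | 4 | 5 | 5
  i=6: 0 | 1 | 2 | 2 | 3 | 4 | 5 | 6 | 6
  i=7: 0 | 1 | 2 | 2 | 3 | 4 | 5 | 6 | 7
  i=8: 0 | 1 | 2 | 3 | 4 | 5 | 6 | 7 | 8
  i=9: 1 | 2 | 3 | 4 | 5 | 6 | 7 | 8 | 9

second differences of R give the permutation w = (5, 3, 7, 6, 8, 2, 9, 4, 1).

D(w) has 20 cells with 6 SE-corners; essential set:

[(1, 4, 0), (3, 6, 2), (5, 2, 0), (5, 4, 1), (7, 4, 2), (8, 1, 0)]
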